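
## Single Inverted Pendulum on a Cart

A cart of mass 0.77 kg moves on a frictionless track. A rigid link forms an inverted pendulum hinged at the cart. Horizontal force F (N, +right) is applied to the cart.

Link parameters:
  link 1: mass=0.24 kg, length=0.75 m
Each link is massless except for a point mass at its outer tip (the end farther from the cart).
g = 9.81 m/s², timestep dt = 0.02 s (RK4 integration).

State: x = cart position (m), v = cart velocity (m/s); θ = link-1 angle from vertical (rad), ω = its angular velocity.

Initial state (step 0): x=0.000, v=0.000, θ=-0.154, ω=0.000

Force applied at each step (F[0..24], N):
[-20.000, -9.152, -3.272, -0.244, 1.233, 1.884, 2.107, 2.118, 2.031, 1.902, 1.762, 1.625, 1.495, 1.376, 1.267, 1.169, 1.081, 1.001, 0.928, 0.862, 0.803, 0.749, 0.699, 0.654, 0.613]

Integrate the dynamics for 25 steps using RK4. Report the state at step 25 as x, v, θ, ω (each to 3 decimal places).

apply F[0]=-20.000 → step 1: x=-0.005, v=-0.507, θ=-0.148, ω=0.628
apply F[1]=-9.152 → step 2: x=-0.017, v=-0.735, θ=-0.133, ω=0.893
apply F[2]=-3.272 → step 3: x=-0.033, v=-0.813, θ=-0.114, ω=0.964
apply F[3]=-0.244 → step 4: x=-0.049, v=-0.813, θ=-0.095, ω=0.937
apply F[4]=+1.233 → step 5: x=-0.065, v=-0.776, θ=-0.077, ω=0.866
apply F[5]=+1.884 → step 6: x=-0.080, v=-0.723, θ=-0.061, ω=0.777
apply F[6]=+2.107 → step 7: x=-0.094, v=-0.666, θ=-0.046, ω=0.687
apply F[7]=+2.118 → step 8: x=-0.107, v=-0.608, θ=-0.033, ω=0.600
apply F[8]=+2.031 → step 9: x=-0.118, v=-0.554, θ=-0.022, ω=0.520
apply F[9]=+1.902 → step 10: x=-0.129, v=-0.504, θ=-0.012, ω=0.449
apply F[10]=+1.762 → step 11: x=-0.139, v=-0.457, θ=-0.004, ω=0.385
apply F[11]=+1.625 → step 12: x=-0.147, v=-0.415, θ=0.003, ω=0.329
apply F[12]=+1.495 → step 13: x=-0.155, v=-0.377, θ=0.009, ω=0.279
apply F[13]=+1.376 → step 14: x=-0.162, v=-0.342, θ=0.015, ω=0.235
apply F[14]=+1.267 → step 15: x=-0.169, v=-0.310, θ=0.019, ω=0.197
apply F[15]=+1.169 → step 16: x=-0.175, v=-0.281, θ=0.022, ω=0.164
apply F[16]=+1.081 → step 17: x=-0.180, v=-0.254, θ=0.025, ω=0.135
apply F[17]=+1.001 → step 18: x=-0.185, v=-0.230, θ=0.028, ω=0.109
apply F[18]=+0.928 → step 19: x=-0.189, v=-0.207, θ=0.030, ω=0.087
apply F[19]=+0.862 → step 20: x=-0.193, v=-0.187, θ=0.031, ω=0.068
apply F[20]=+0.803 → step 21: x=-0.197, v=-0.168, θ=0.033, ω=0.051
apply F[21]=+0.749 → step 22: x=-0.200, v=-0.151, θ=0.033, ω=0.036
apply F[22]=+0.699 → step 23: x=-0.203, v=-0.134, θ=0.034, ω=0.024
apply F[23]=+0.654 → step 24: x=-0.205, v=-0.120, θ=0.034, ω=0.013
apply F[24]=+0.613 → step 25: x=-0.208, v=-0.106, θ=0.035, ω=0.003

Answer: x=-0.208, v=-0.106, θ=0.035, ω=0.003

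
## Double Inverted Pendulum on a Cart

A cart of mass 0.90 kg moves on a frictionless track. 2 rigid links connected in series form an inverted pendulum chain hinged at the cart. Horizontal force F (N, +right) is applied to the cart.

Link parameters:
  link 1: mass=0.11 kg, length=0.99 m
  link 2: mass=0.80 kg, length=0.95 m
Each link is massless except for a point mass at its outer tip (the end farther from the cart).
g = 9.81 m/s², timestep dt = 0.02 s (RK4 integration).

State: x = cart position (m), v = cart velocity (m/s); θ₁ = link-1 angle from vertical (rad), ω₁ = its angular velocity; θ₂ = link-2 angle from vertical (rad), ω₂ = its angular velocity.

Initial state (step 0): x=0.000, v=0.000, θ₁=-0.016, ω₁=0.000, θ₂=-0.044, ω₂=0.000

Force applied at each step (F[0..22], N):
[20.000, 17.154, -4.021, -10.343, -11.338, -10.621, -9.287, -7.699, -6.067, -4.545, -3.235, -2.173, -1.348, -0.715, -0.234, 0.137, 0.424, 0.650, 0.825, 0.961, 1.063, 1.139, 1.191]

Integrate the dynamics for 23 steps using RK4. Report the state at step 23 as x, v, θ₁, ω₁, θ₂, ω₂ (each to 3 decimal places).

Answer: x=-0.106, v=-0.449, θ₁=0.005, ω₁=0.156, θ₂=-0.001, ω₂=0.147

Derivation:
apply F[0]=+20.000 → step 1: x=0.004, v=0.448, θ₁=-0.020, ω₁=-0.419, θ₂=-0.044, ω₂=-0.043
apply F[1]=+17.154 → step 2: x=0.017, v=0.834, θ₁=-0.032, ω₁=-0.788, θ₂=-0.046, ω₂=-0.074
apply F[2]=-4.021 → step 3: x=0.033, v=0.752, θ₁=-0.047, ω₁=-0.704, θ₂=-0.047, ω₂=-0.085
apply F[3]=-10.343 → step 4: x=0.046, v=0.533, θ₁=-0.059, ω₁=-0.502, θ₂=-0.049, ω₂=-0.075
apply F[4]=-11.338 → step 5: x=0.054, v=0.294, θ₁=-0.067, ω₁=-0.295, θ₂=-0.050, ω₂=-0.050
apply F[5]=-10.621 → step 6: x=0.058, v=0.073, θ₁=-0.071, ω₁=-0.115, θ₂=-0.051, ω₂=-0.016
apply F[6]=-9.287 → step 7: x=0.057, v=-0.119, θ₁=-0.072, ω₁=0.032, θ₂=-0.051, ω₂=0.022
apply F[7]=-7.699 → step 8: x=0.054, v=-0.275, θ₁=-0.070, ω₁=0.143, θ₂=-0.050, ω₂=0.060
apply F[8]=-6.067 → step 9: x=0.047, v=-0.396, θ₁=-0.067, ω₁=0.223, θ₂=-0.048, ω₂=0.094
apply F[9]=-4.545 → step 10: x=0.038, v=-0.484, θ₁=-0.062, ω₁=0.274, θ₂=-0.046, ω₂=0.123
apply F[10]=-3.235 → step 11: x=0.028, v=-0.544, θ₁=-0.056, ω₁=0.303, θ₂=-0.044, ω₂=0.147
apply F[11]=-2.173 → step 12: x=0.016, v=-0.582, θ₁=-0.050, ω₁=0.315, θ₂=-0.040, ω₂=0.166
apply F[12]=-1.348 → step 13: x=0.005, v=-0.602, θ₁=-0.043, ω₁=0.315, θ₂=-0.037, ω₂=0.179
apply F[13]=-0.715 → step 14: x=-0.007, v=-0.610, θ₁=-0.037, ω₁=0.308, θ₂=-0.033, ω₂=0.188
apply F[14]=-0.234 → step 15: x=-0.020, v=-0.609, θ₁=-0.031, ω₁=0.296, θ₂=-0.029, ω₂=0.193
apply F[15]=+0.137 → step 16: x=-0.032, v=-0.600, θ₁=-0.025, ω₁=0.281, θ₂=-0.026, ω₂=0.194
apply F[16]=+0.424 → step 17: x=-0.044, v=-0.586, θ₁=-0.020, ω₁=0.263, θ₂=-0.022, ω₂=0.192
apply F[17]=+0.650 → step 18: x=-0.055, v=-0.569, θ₁=-0.015, ω₁=0.245, θ₂=-0.018, ω₂=0.188
apply F[18]=+0.825 → step 19: x=-0.066, v=-0.548, θ₁=-0.010, ω₁=0.227, θ₂=-0.014, ω₂=0.182
apply F[19]=+0.961 → step 20: x=-0.077, v=-0.525, θ₁=-0.006, ω₁=0.208, θ₂=-0.011, ω₂=0.175
apply F[20]=+1.063 → step 21: x=-0.087, v=-0.501, θ₁=-0.002, ω₁=0.190, θ₂=-0.007, ω₂=0.166
apply F[21]=+1.139 → step 22: x=-0.097, v=-0.475, θ₁=0.002, ω₁=0.173, θ₂=-0.004, ω₂=0.157
apply F[22]=+1.191 → step 23: x=-0.106, v=-0.449, θ₁=0.005, ω₁=0.156, θ₂=-0.001, ω₂=0.147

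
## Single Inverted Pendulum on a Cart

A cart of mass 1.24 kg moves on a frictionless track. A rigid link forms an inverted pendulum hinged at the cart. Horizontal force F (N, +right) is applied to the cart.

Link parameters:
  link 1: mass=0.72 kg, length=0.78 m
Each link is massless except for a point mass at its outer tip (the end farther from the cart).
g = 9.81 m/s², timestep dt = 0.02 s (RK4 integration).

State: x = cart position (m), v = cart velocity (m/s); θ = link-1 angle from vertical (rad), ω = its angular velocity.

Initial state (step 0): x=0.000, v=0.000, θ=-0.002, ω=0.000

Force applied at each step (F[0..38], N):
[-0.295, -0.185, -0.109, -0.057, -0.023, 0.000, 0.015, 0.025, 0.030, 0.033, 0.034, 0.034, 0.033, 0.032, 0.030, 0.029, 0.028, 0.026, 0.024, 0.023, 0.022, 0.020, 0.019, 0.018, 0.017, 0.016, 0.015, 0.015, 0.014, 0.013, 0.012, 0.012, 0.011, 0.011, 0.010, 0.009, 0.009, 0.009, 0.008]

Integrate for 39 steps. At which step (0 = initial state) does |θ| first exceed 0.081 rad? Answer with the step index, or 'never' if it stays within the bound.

Answer: never

Derivation:
apply F[0]=-0.295 → step 1: x=-0.000, v=-0.005, θ=-0.002, ω=0.005
apply F[1]=-0.185 → step 2: x=-0.000, v=-0.007, θ=-0.002, ω=0.008
apply F[2]=-0.109 → step 3: x=-0.000, v=-0.009, θ=-0.002, ω=0.010
apply F[3]=-0.057 → step 4: x=-0.001, v=-0.010, θ=-0.001, ω=0.011
apply F[4]=-0.023 → step 5: x=-0.001, v=-0.010, θ=-0.001, ω=0.010
apply F[5]=+0.000 → step 6: x=-0.001, v=-0.010, θ=-0.001, ω=0.010
apply F[6]=+0.015 → step 7: x=-0.001, v=-0.009, θ=-0.001, ω=0.009
apply F[7]=+0.025 → step 8: x=-0.001, v=-0.009, θ=-0.001, ω=0.009
apply F[8]=+0.030 → step 9: x=-0.001, v=-0.008, θ=-0.000, ω=0.008
apply F[9]=+0.033 → step 10: x=-0.002, v=-0.008, θ=-0.000, ω=0.007
apply F[10]=+0.034 → step 11: x=-0.002, v=-0.007, θ=-0.000, ω=0.006
apply F[11]=+0.034 → step 12: x=-0.002, v=-0.007, θ=-0.000, ω=0.005
apply F[12]=+0.033 → step 13: x=-0.002, v=-0.006, θ=0.000, ω=0.005
apply F[13]=+0.032 → step 14: x=-0.002, v=-0.006, θ=0.000, ω=0.004
apply F[14]=+0.030 → step 15: x=-0.002, v=-0.005, θ=0.000, ω=0.003
apply F[15]=+0.029 → step 16: x=-0.002, v=-0.005, θ=0.000, ω=0.003
apply F[16]=+0.028 → step 17: x=-0.002, v=-0.004, θ=0.000, ω=0.002
apply F[17]=+0.026 → step 18: x=-0.003, v=-0.004, θ=0.000, ω=0.002
apply F[18]=+0.024 → step 19: x=-0.003, v=-0.004, θ=0.000, ω=0.002
apply F[19]=+0.023 → step 20: x=-0.003, v=-0.003, θ=0.000, ω=0.001
apply F[20]=+0.022 → step 21: x=-0.003, v=-0.003, θ=0.000, ω=0.001
apply F[21]=+0.020 → step 22: x=-0.003, v=-0.003, θ=0.000, ω=0.001
apply F[22]=+0.019 → step 23: x=-0.003, v=-0.002, θ=0.000, ω=0.001
apply F[23]=+0.018 → step 24: x=-0.003, v=-0.002, θ=0.000, ω=0.000
apply F[24]=+0.017 → step 25: x=-0.003, v=-0.002, θ=0.000, ω=0.000
apply F[25]=+0.016 → step 26: x=-0.003, v=-0.002, θ=0.000, ω=0.000
apply F[26]=+0.015 → step 27: x=-0.003, v=-0.001, θ=0.000, ω=0.000
apply F[27]=+0.015 → step 28: x=-0.003, v=-0.001, θ=0.000, ω=-0.000
apply F[28]=+0.014 → step 29: x=-0.003, v=-0.001, θ=0.000, ω=-0.000
apply F[29]=+0.013 → step 30: x=-0.003, v=-0.001, θ=0.000, ω=-0.000
apply F[30]=+0.012 → step 31: x=-0.003, v=-0.001, θ=0.000, ω=-0.000
apply F[31]=+0.012 → step 32: x=-0.003, v=-0.001, θ=0.000, ω=-0.000
apply F[32]=+0.011 → step 33: x=-0.003, v=-0.001, θ=0.000, ω=-0.000
apply F[33]=+0.011 → step 34: x=-0.003, v=-0.000, θ=0.000, ω=-0.000
apply F[34]=+0.010 → step 35: x=-0.003, v=-0.000, θ=0.000, ω=-0.001
apply F[35]=+0.009 → step 36: x=-0.003, v=-0.000, θ=0.000, ω=-0.001
apply F[36]=+0.009 → step 37: x=-0.003, v=-0.000, θ=0.000, ω=-0.001
apply F[37]=+0.009 → step 38: x=-0.003, v=-0.000, θ=0.000, ω=-0.001
apply F[38]=+0.008 → step 39: x=-0.003, v=0.000, θ=0.000, ω=-0.001
max |θ| = 0.002 ≤ 0.081 over all 40 states.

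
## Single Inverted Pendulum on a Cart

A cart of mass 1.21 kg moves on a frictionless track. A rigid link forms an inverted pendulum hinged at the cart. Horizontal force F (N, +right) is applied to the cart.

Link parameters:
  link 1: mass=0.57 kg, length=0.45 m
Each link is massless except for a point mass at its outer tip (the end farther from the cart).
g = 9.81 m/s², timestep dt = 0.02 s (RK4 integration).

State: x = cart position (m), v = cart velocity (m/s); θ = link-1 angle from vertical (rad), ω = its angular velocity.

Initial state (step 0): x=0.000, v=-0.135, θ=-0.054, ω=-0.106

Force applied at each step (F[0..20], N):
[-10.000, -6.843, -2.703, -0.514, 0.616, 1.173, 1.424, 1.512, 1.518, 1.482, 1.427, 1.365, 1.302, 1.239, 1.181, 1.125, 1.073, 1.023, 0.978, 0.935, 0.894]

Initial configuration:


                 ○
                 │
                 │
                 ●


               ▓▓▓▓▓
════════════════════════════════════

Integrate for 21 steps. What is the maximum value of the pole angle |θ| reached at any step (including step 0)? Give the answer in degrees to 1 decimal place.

Answer: 3.1°

Derivation:
apply F[0]=-10.000 → step 1: x=-0.004, v=-0.295, θ=-0.053, ω=0.226
apply F[1]=-6.843 → step 2: x=-0.011, v=-0.404, θ=-0.046, ω=0.445
apply F[2]=-2.703 → step 3: x=-0.020, v=-0.444, θ=-0.036, ω=0.517
apply F[3]=-0.514 → step 4: x=-0.029, v=-0.450, θ=-0.026, ω=0.516
apply F[4]=+0.616 → step 5: x=-0.038, v=-0.438, θ=-0.016, ω=0.480
apply F[5]=+1.173 → step 6: x=-0.046, v=-0.417, θ=-0.007, ω=0.430
apply F[6]=+1.424 → step 7: x=-0.054, v=-0.394, θ=0.001, ω=0.375
apply F[7]=+1.512 → step 8: x=-0.062, v=-0.369, θ=0.008, ω=0.323
apply F[8]=+1.518 → step 9: x=-0.069, v=-0.345, θ=0.014, ω=0.274
apply F[9]=+1.482 → step 10: x=-0.076, v=-0.322, θ=0.019, ω=0.230
apply F[10]=+1.427 → step 11: x=-0.082, v=-0.300, θ=0.023, ω=0.191
apply F[11]=+1.365 → step 12: x=-0.088, v=-0.280, θ=0.027, ω=0.157
apply F[12]=+1.302 → step 13: x=-0.093, v=-0.261, θ=0.029, ω=0.127
apply F[13]=+1.239 → step 14: x=-0.098, v=-0.243, θ=0.032, ω=0.101
apply F[14]=+1.181 → step 15: x=-0.103, v=-0.227, θ=0.033, ω=0.079
apply F[15]=+1.125 → step 16: x=-0.107, v=-0.212, θ=0.035, ω=0.059
apply F[16]=+1.073 → step 17: x=-0.111, v=-0.197, θ=0.036, ω=0.043
apply F[17]=+1.023 → step 18: x=-0.115, v=-0.184, θ=0.037, ω=0.028
apply F[18]=+0.978 → step 19: x=-0.119, v=-0.171, θ=0.037, ω=0.016
apply F[19]=+0.935 → step 20: x=-0.122, v=-0.159, θ=0.037, ω=0.006
apply F[20]=+0.894 → step 21: x=-0.125, v=-0.147, θ=0.037, ω=-0.003
Max |angle| over trajectory = 0.054 rad = 3.1°.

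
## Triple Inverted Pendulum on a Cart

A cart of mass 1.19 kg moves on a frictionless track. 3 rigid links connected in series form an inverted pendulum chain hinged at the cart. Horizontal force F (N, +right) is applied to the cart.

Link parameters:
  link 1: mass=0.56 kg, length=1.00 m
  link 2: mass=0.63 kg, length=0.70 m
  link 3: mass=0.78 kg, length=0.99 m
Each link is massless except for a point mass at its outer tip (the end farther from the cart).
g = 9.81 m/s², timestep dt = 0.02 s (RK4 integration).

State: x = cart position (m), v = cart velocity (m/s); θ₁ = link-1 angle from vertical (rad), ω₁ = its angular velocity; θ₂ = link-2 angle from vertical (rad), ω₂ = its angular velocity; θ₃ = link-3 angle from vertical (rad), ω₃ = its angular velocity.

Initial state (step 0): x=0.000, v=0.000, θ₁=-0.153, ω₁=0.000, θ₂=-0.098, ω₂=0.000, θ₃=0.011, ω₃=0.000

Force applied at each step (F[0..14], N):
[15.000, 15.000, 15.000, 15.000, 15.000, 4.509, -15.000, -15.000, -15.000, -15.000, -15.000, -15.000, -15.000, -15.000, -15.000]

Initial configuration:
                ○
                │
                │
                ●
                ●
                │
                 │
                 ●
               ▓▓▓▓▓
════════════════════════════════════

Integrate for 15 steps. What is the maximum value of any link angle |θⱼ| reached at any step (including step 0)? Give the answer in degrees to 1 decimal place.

Answer: 35.6°

Derivation:
apply F[0]=+15.000 → step 1: x=0.003, v=0.289, θ₁=-0.156, ω₁=-0.336, θ₂=-0.098, ω₂=0.013, θ₃=0.011, ω₃=0.036
apply F[1]=+15.000 → step 2: x=0.012, v=0.578, θ₁=-0.166, ω₁=-0.675, θ₂=-0.097, ω₂=0.031, θ₃=0.012, ω₃=0.070
apply F[2]=+15.000 → step 3: x=0.026, v=0.866, θ₁=-0.183, ω₁=-1.017, θ₂=-0.097, ω₂=0.055, θ₃=0.014, ω₃=0.101
apply F[3]=+15.000 → step 4: x=0.046, v=1.152, θ₁=-0.207, ω₁=-1.361, θ₂=-0.095, ω₂=0.087, θ₃=0.016, ω₃=0.127
apply F[4]=+15.000 → step 5: x=0.072, v=1.432, θ₁=-0.238, ω₁=-1.702, θ₂=-0.093, ω₂=0.122, θ₃=0.019, ω₃=0.146
apply F[5]=+4.509 → step 6: x=0.102, v=1.545, θ₁=-0.274, ω₁=-1.897, θ₂=-0.090, ω₂=0.177, θ₃=0.022, ω₃=0.169
apply F[6]=-15.000 → step 7: x=0.131, v=1.366, θ₁=-0.311, ω₁=-1.856, θ₂=-0.085, ω₂=0.303, θ₃=0.026, ω₃=0.206
apply F[7]=-15.000 → step 8: x=0.157, v=1.193, θ₁=-0.348, ω₁=-1.844, θ₂=-0.078, ω₂=0.457, θ₃=0.031, ω₃=0.241
apply F[8]=-15.000 → step 9: x=0.179, v=1.024, θ₁=-0.385, ω₁=-1.854, θ₂=-0.067, ω₂=0.638, θ₃=0.036, ω₃=0.273
apply F[9]=-15.000 → step 10: x=0.197, v=0.858, θ₁=-0.422, ω₁=-1.880, θ₂=-0.052, ω₂=0.840, θ₃=0.041, ω₃=0.300
apply F[10]=-15.000 → step 11: x=0.213, v=0.691, θ₁=-0.460, ω₁=-1.918, θ₂=-0.033, ω₂=1.059, θ₃=0.048, ω₃=0.321
apply F[11]=-15.000 → step 12: x=0.225, v=0.522, θ₁=-0.499, ω₁=-1.962, θ₂=-0.010, ω₂=1.290, θ₃=0.054, ω₃=0.336
apply F[12]=-15.000 → step 13: x=0.234, v=0.350, θ₁=-0.539, ω₁=-2.005, θ₂=0.018, ω₂=1.527, θ₃=0.061, ω₃=0.345
apply F[13]=-15.000 → step 14: x=0.239, v=0.174, θ₁=-0.579, ω₁=-2.045, θ₂=0.051, ω₂=1.767, θ₃=0.068, ω₃=0.350
apply F[14]=-15.000 → step 15: x=0.241, v=-0.007, θ₁=-0.621, ω₁=-2.077, θ₂=0.089, ω₂=2.004, θ₃=0.075, ω₃=0.350
Max |angle| over trajectory = 0.621 rad = 35.6°.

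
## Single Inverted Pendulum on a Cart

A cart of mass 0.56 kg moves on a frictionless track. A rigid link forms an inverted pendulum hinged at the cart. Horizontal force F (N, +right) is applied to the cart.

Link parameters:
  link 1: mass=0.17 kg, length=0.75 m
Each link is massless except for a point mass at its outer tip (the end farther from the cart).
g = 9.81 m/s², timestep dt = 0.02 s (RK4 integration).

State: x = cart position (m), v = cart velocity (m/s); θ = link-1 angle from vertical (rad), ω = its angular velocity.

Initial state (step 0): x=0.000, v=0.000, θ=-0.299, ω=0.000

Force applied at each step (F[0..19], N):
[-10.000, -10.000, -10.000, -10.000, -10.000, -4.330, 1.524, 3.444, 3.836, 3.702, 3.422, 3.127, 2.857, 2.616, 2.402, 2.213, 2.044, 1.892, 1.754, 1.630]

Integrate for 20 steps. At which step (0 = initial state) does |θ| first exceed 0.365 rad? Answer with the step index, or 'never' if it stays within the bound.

apply F[0]=-10.000 → step 1: x=-0.003, v=-0.332, θ=-0.296, ω=0.346
apply F[1]=-10.000 → step 2: x=-0.013, v=-0.665, θ=-0.285, ω=0.696
apply F[2]=-10.000 → step 3: x=-0.030, v=-0.999, θ=-0.268, ω=1.054
apply F[3]=-10.000 → step 4: x=-0.053, v=-1.337, θ=-0.243, ω=1.424
apply F[4]=-10.000 → step 5: x=-0.083, v=-1.679, θ=-0.211, ω=1.808
apply F[5]=-4.330 → step 6: x=-0.118, v=-1.824, θ=-0.173, ω=1.948
apply F[6]=+1.524 → step 7: x=-0.154, v=-1.763, θ=-0.135, ω=1.828
apply F[7]=+3.444 → step 8: x=-0.188, v=-1.635, θ=-0.101, ω=1.628
apply F[8]=+3.836 → step 9: x=-0.220, v=-1.494, θ=-0.070, ω=1.419
apply F[9]=+3.702 → step 10: x=-0.248, v=-1.359, θ=-0.044, ω=1.224
apply F[10]=+3.422 → step 11: x=-0.274, v=-1.236, θ=-0.021, ω=1.051
apply F[11]=+3.127 → step 12: x=-0.298, v=-1.123, θ=-0.002, ω=0.898
apply F[12]=+2.857 → step 13: x=-0.319, v=-1.022, θ=0.015, ω=0.764
apply F[13]=+2.616 → step 14: x=-0.339, v=-0.930, θ=0.029, ω=0.647
apply F[14]=+2.402 → step 15: x=-0.356, v=-0.846, θ=0.041, ω=0.545
apply F[15]=+2.213 → step 16: x=-0.373, v=-0.769, θ=0.051, ω=0.455
apply F[16]=+2.044 → step 17: x=-0.387, v=-0.700, θ=0.059, ω=0.377
apply F[17]=+1.892 → step 18: x=-0.401, v=-0.636, θ=0.066, ω=0.309
apply F[18]=+1.754 → step 19: x=-0.413, v=-0.578, θ=0.072, ω=0.249
apply F[19]=+1.630 → step 20: x=-0.424, v=-0.524, θ=0.076, ω=0.197
max |θ| = 0.299 ≤ 0.365 over all 21 states.

Answer: never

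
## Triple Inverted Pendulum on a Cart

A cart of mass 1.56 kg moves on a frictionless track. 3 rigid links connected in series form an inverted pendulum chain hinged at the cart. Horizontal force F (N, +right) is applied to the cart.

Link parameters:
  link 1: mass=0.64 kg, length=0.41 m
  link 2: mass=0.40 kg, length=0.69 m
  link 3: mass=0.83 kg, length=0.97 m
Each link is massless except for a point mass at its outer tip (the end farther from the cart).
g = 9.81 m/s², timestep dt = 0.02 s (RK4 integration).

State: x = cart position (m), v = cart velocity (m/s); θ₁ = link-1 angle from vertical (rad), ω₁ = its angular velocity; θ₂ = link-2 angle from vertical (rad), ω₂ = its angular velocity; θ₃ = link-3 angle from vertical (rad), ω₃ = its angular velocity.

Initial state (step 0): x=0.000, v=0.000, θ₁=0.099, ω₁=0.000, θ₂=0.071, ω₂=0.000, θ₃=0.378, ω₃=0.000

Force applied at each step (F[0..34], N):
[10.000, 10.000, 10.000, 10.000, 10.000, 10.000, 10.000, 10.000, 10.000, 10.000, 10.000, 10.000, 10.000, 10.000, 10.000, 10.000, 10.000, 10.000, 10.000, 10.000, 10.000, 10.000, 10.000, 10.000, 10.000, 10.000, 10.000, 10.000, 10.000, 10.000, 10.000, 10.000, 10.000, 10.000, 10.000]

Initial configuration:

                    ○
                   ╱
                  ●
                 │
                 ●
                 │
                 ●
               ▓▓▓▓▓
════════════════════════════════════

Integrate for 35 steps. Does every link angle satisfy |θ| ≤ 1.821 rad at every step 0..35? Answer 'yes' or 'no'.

apply F[0]=+10.000 → step 1: x=0.001, v=0.107, θ₁=0.097, ω₁=-0.189, θ₂=0.069, ω₂=-0.171, θ₃=0.380, ω₃=0.166
apply F[1]=+10.000 → step 2: x=0.004, v=0.214, θ₁=0.091, ω₁=-0.384, θ₂=0.064, ω₂=-0.342, θ₃=0.385, ω₃=0.332
apply F[2]=+10.000 → step 3: x=0.010, v=0.324, θ₁=0.082, ω₁=-0.589, θ₂=0.056, ω₂=-0.510, θ₃=0.393, ω₃=0.498
apply F[3]=+10.000 → step 4: x=0.017, v=0.437, θ₁=0.068, ω₁=-0.809, θ₂=0.044, ω₂=-0.674, θ₃=0.405, ω₃=0.664
apply F[4]=+10.000 → step 5: x=0.027, v=0.554, θ₁=0.049, ω₁=-1.051, θ₂=0.029, ω₂=-0.830, θ₃=0.419, ω₃=0.828
apply F[5]=+10.000 → step 6: x=0.039, v=0.675, θ₁=0.026, ω₁=-1.318, θ₂=0.011, ω₂=-0.974, θ₃=0.438, ω₃=0.987
apply F[6]=+10.000 → step 7: x=0.054, v=0.802, θ₁=-0.004, ω₁=-1.615, θ₂=-0.010, ω₂=-1.099, θ₃=0.459, ω₃=1.137
apply F[7]=+10.000 → step 8: x=0.072, v=0.933, θ₁=-0.039, ω₁=-1.945, θ₂=-0.033, ω₂=-1.199, θ₃=0.483, ω₃=1.273
apply F[8]=+10.000 → step 9: x=0.092, v=1.068, θ₁=-0.082, ω₁=-2.307, θ₂=-0.058, ω₂=-1.270, θ₃=0.510, ω₃=1.388
apply F[9]=+10.000 → step 10: x=0.114, v=1.206, θ₁=-0.132, ω₁=-2.700, θ₂=-0.084, ω₂=-1.307, θ₃=0.538, ω₃=1.478
apply F[10]=+10.000 → step 11: x=0.140, v=1.345, θ₁=-0.190, ω₁=-3.119, θ₂=-0.110, ω₂=-1.311, θ₃=0.569, ω₃=1.537
apply F[11]=+10.000 → step 12: x=0.168, v=1.481, θ₁=-0.257, ω₁=-3.554, θ₂=-0.136, ω₂=-1.286, θ₃=0.600, ω₃=1.561
apply F[12]=+10.000 → step 13: x=0.199, v=1.612, θ₁=-0.332, ω₁=-3.994, θ₂=-0.161, ω₂=-1.241, θ₃=0.631, ω₃=1.548
apply F[13]=+10.000 → step 14: x=0.232, v=1.732, θ₁=-0.416, ω₁=-4.422, θ₂=-0.186, ω₂=-1.190, θ₃=0.661, ω₃=1.497
apply F[14]=+10.000 → step 15: x=0.268, v=1.840, θ₁=-0.509, ω₁=-4.826, θ₂=-0.209, ω₂=-1.151, θ₃=0.690, ω₃=1.412
apply F[15]=+10.000 → step 16: x=0.306, v=1.931, θ₁=-0.609, ω₁=-5.197, θ₂=-0.232, ω₂=-1.140, θ₃=0.718, ω₃=1.296
apply F[16]=+10.000 → step 17: x=0.345, v=2.004, θ₁=-0.716, ω₁=-5.531, θ₂=-0.255, ω₂=-1.171, θ₃=0.742, ω₃=1.158
apply F[17]=+10.000 → step 18: x=0.386, v=2.058, θ₁=-0.830, ω₁=-5.829, θ₂=-0.279, ω₂=-1.257, θ₃=0.764, ω₃=1.003
apply F[18]=+10.000 → step 19: x=0.428, v=2.093, θ₁=-0.949, ω₁=-6.097, θ₂=-0.306, ω₂=-1.404, θ₃=0.782, ω₃=0.837
apply F[19]=+10.000 → step 20: x=0.470, v=2.111, θ₁=-1.074, ω₁=-6.344, θ₂=-0.336, ω₂=-1.616, θ₃=0.797, ω₃=0.664
apply F[20]=+10.000 → step 21: x=0.512, v=2.111, θ₁=-1.203, ω₁=-6.574, θ₂=-0.371, ω₂=-1.894, θ₃=0.809, ω₃=0.485
apply F[21]=+10.000 → step 22: x=0.554, v=2.095, θ₁=-1.337, ω₁=-6.795, θ₂=-0.412, ω₂=-2.241, θ₃=0.817, ω₃=0.301
apply F[22]=+10.000 → step 23: x=0.596, v=2.063, θ₁=-1.475, ω₁=-7.007, θ₂=-0.461, ω₂=-2.657, θ₃=0.821, ω₃=0.108
apply F[23]=+10.000 → step 24: x=0.636, v=2.016, θ₁=-1.617, ω₁=-7.209, θ₂=-0.519, ω₂=-3.144, θ₃=0.821, ω₃=-0.097
apply F[24]=+10.000 → step 25: x=0.676, v=1.957, θ₁=-1.763, ω₁=-7.394, θ₂=-0.587, ω₂=-3.707, θ₃=0.817, ω₃=-0.321
apply F[25]=+10.000 → step 26: x=0.715, v=1.889, θ₁=-1.913, ω₁=-7.547, θ₂=-0.667, ω₂=-4.347, θ₃=0.808, ω₃=-0.574
apply F[26]=+10.000 → step 27: x=0.752, v=1.815, θ₁=-2.065, ω₁=-7.641, θ₂=-0.761, ω₂=-5.068, θ₃=0.793, ω₃=-0.867
apply F[27]=+10.000 → step 28: x=0.787, v=1.745, θ₁=-2.217, ω₁=-7.634, θ₂=-0.871, ω₂=-5.868, θ₃=0.773, ω₃=-1.217
apply F[28]=+10.000 → step 29: x=0.821, v=1.686, θ₁=-2.369, ω₁=-7.466, θ₂=-0.997, ω₂=-6.742, θ₃=0.744, ω₃=-1.642
apply F[29]=+10.000 → step 30: x=0.855, v=1.649, θ₁=-2.515, ω₁=-7.064, θ₂=-1.141, ω₂=-7.674, θ₃=0.706, ω₃=-2.165
apply F[30]=+10.000 → step 31: x=0.888, v=1.642, θ₁=-2.649, ω₁=-6.349, θ₂=-1.304, ω₂=-8.642, θ₃=0.657, ω₃=-2.805
apply F[31]=+10.000 → step 32: x=0.921, v=1.667, θ₁=-2.766, ω₁=-5.267, θ₂=-1.487, ω₂=-9.630, θ₃=0.593, ω₃=-3.577
apply F[32]=+10.000 → step 33: x=0.954, v=1.717, θ₁=-2.857, ω₁=-3.794, θ₂=-1.689, ω₂=-10.654, θ₃=0.513, ω₃=-4.490
apply F[33]=+10.000 → step 34: x=0.989, v=1.777, θ₁=-2.915, ω₁=-1.937, θ₂=-1.913, ω₂=-11.803, θ₃=0.413, ω₃=-5.568
apply F[34]=+10.000 → step 35: x=1.025, v=1.821, θ₁=-2.932, ω₁=0.304, θ₂=-2.164, ω₂=-13.304, θ₃=0.288, ω₃=-6.902
Max |angle| over trajectory = 2.932 rad; bound = 1.821 → exceeded.

Answer: no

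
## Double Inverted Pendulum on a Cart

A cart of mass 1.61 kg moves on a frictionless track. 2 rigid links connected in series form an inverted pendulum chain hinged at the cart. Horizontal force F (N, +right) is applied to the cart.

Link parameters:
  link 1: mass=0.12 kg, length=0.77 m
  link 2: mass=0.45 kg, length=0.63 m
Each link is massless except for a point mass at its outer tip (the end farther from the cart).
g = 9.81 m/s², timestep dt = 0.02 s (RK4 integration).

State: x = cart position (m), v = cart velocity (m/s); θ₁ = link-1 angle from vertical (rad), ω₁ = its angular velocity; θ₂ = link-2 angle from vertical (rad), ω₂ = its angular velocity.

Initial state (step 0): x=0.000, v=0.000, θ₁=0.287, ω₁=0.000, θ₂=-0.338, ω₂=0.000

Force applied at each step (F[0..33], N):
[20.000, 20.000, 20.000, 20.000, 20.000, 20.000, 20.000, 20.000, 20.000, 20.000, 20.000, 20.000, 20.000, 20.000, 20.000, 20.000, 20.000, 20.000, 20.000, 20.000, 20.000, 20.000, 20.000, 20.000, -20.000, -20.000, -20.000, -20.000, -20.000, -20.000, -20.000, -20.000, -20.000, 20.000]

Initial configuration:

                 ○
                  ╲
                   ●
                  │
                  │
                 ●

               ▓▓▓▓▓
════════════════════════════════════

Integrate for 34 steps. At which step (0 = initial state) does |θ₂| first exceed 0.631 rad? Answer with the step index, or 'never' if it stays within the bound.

apply F[0]=+20.000 → step 1: x=0.002, v=0.237, θ₁=0.287, ω₁=0.033, θ₂=-0.343, ω₂=-0.492
apply F[1]=+20.000 → step 2: x=0.009, v=0.475, θ₁=0.288, ω₁=0.057, θ₂=-0.358, ω₂=-0.976
apply F[2]=+20.000 → step 3: x=0.021, v=0.713, θ₁=0.289, ω₁=0.061, θ₂=-0.382, ω₂=-1.444
apply F[3]=+20.000 → step 4: x=0.038, v=0.952, θ₁=0.290, ω₁=0.036, θ₂=-0.415, ω₂=-1.892
apply F[4]=+20.000 → step 5: x=0.059, v=1.192, θ₁=0.291, ω₁=-0.024, θ₂=-0.457, ω₂=-2.314
apply F[5]=+20.000 → step 6: x=0.086, v=1.433, θ₁=0.289, ω₁=-0.125, θ₂=-0.508, ω₂=-2.708
apply F[6]=+20.000 → step 7: x=0.117, v=1.675, θ₁=0.285, ω₁=-0.273, θ₂=-0.565, ω₂=-3.074
apply F[7]=+20.000 → step 8: x=0.153, v=1.917, θ₁=0.278, ω₁=-0.471, θ₂=-0.630, ω₂=-3.411
apply F[8]=+20.000 → step 9: x=0.193, v=2.161, θ₁=0.266, ω₁=-0.722, θ₂=-0.702, ω₂=-3.719
apply F[9]=+20.000 → step 10: x=0.239, v=2.405, θ₁=0.249, ω₁=-1.028, θ₂=-0.779, ω₂=-3.997
apply F[10]=+20.000 → step 11: x=0.290, v=2.651, θ₁=0.225, ω₁=-1.392, θ₂=-0.861, ω₂=-4.241
apply F[11]=+20.000 → step 12: x=0.345, v=2.897, θ₁=0.193, ω₁=-1.813, θ₂=-0.948, ω₂=-4.444
apply F[12]=+20.000 → step 13: x=0.406, v=3.144, θ₁=0.152, ω₁=-2.290, θ₂=-1.039, ω₂=-4.595
apply F[13]=+20.000 → step 14: x=0.471, v=3.392, θ₁=0.101, ω₁=-2.818, θ₂=-1.132, ω₂=-4.678
apply F[14]=+20.000 → step 15: x=0.541, v=3.640, θ₁=0.039, ω₁=-3.392, θ₂=-1.225, ω₂=-4.671
apply F[15]=+20.000 → step 16: x=0.617, v=3.889, θ₁=-0.035, ω₁=-4.001, θ₂=-1.318, ω₂=-4.548
apply F[16]=+20.000 → step 17: x=0.697, v=4.136, θ₁=-0.121, ω₁=-4.633, θ₂=-1.406, ω₂=-4.279
apply F[17]=+20.000 → step 18: x=0.782, v=4.381, θ₁=-0.221, ω₁=-5.278, θ₂=-1.488, ω₂=-3.833
apply F[18]=+20.000 → step 19: x=0.872, v=4.620, θ₁=-0.333, ω₁=-5.933, θ₂=-1.558, ω₂=-3.179
apply F[19]=+20.000 → step 20: x=0.967, v=4.851, θ₁=-0.458, ω₁=-6.614, θ₂=-1.613, ω₂=-2.284
apply F[20]=+20.000 → step 21: x=1.066, v=5.068, θ₁=-0.598, ω₁=-7.366, θ₂=-1.648, ω₂=-1.096
apply F[21]=+20.000 → step 22: x=1.169, v=5.260, θ₁=-0.754, ω₁=-8.298, θ₂=-1.654, ω₂=0.492
apply F[22]=+20.000 → step 23: x=1.276, v=5.397, θ₁=-0.932, ω₁=-9.649, θ₂=-1.624, ω₂=2.744
apply F[23]=+20.000 → step 24: x=1.384, v=5.362, θ₁=-1.146, ω₁=-11.889, θ₂=-1.537, ω₂=6.209
apply F[24]=-20.000 → step 25: x=1.483, v=4.460, θ₁=-1.403, ω₁=-13.449, θ₂=-1.382, ω₂=8.639
apply F[25]=-20.000 → step 26: x=1.563, v=3.577, θ₁=-1.658, ω₁=-11.756, θ₂=-1.232, ω₂=5.837
apply F[26]=-20.000 → step 27: x=1.629, v=3.068, θ₁=-1.878, ω₁=-10.383, θ₂=-1.147, ω₂=2.830
apply F[27]=-20.000 → step 28: x=1.686, v=2.684, θ₁=-2.078, ω₁=-9.780, θ₂=-1.114, ω₂=0.472
apply F[28]=-20.000 → step 29: x=1.737, v=2.339, θ₁=-2.271, ω₁=-9.550, θ₂=-1.127, ω₂=-1.688
apply F[29]=-20.000 → step 30: x=1.780, v=2.014, θ₁=-2.461, ω₁=-9.441, θ₂=-1.182, ω₂=-3.873
apply F[30]=-20.000 → step 31: x=1.817, v=1.705, θ₁=-2.648, ω₁=-9.243, θ₂=-1.282, ω₂=-6.135
apply F[31]=-20.000 → step 32: x=1.848, v=1.414, θ₁=-2.829, ω₁=-8.746, θ₂=-1.428, ω₂=-8.406
apply F[32]=-20.000 → step 33: x=1.874, v=1.142, θ₁=-2.995, ω₁=-7.750, θ₂=-1.618, ω₂=-10.567
apply F[33]=+20.000 → step 34: x=1.899, v=1.383, θ₁=-3.128, ω₁=-5.475, θ₂=-1.849, ω₂=-12.536
|θ₂| = 0.702 > 0.631 first at step 9.

Answer: 9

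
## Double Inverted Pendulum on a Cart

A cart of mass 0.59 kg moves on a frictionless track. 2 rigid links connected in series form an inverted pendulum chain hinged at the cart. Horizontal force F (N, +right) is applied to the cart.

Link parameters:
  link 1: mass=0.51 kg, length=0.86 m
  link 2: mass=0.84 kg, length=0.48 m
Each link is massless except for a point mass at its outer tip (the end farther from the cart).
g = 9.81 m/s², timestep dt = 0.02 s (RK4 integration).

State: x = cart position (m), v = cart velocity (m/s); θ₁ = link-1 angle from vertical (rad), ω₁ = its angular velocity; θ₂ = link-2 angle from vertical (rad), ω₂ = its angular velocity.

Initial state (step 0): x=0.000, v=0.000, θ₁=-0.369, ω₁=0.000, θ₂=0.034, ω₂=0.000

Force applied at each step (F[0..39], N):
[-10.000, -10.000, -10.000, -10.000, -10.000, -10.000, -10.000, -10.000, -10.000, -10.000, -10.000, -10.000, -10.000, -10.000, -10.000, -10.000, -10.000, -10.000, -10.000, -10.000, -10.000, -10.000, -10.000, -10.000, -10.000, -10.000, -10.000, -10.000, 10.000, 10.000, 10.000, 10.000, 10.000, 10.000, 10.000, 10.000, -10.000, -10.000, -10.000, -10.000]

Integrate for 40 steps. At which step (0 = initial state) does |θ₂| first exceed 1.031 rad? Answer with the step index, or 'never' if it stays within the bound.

apply F[0]=-10.000 → step 1: x=-0.002, v=-0.177, θ₁=-0.369, ω₁=-0.026, θ₂=0.038, ω₂=0.426
apply F[1]=-10.000 → step 2: x=-0.007, v=-0.356, θ₁=-0.370, ω₁=-0.050, θ₂=0.051, ω₂=0.855
apply F[2]=-10.000 → step 3: x=-0.016, v=-0.539, θ₁=-0.371, ω₁=-0.068, θ₂=0.073, ω₂=1.290
apply F[3]=-10.000 → step 4: x=-0.029, v=-0.727, θ₁=-0.373, ω₁=-0.077, θ₂=0.103, ω₂=1.731
apply F[4]=-10.000 → step 5: x=-0.045, v=-0.924, θ₁=-0.374, ω₁=-0.071, θ₂=0.142, ω₂=2.178
apply F[5]=-10.000 → step 6: x=-0.066, v=-1.130, θ₁=-0.375, ω₁=-0.046, θ₂=0.190, ω₂=2.629
apply F[6]=-10.000 → step 7: x=-0.090, v=-1.346, θ₁=-0.376, ω₁=0.006, θ₂=0.247, ω₂=3.079
apply F[7]=-10.000 → step 8: x=-0.120, v=-1.573, θ₁=-0.375, ω₁=0.092, θ₂=0.313, ω₂=3.526
apply F[8]=-10.000 → step 9: x=-0.153, v=-1.812, θ₁=-0.372, ω₁=0.218, θ₂=0.388, ω₂=3.963
apply F[9]=-10.000 → step 10: x=-0.192, v=-2.062, θ₁=-0.366, ω₁=0.390, θ₂=0.471, ω₂=4.389
apply F[10]=-10.000 → step 11: x=-0.236, v=-2.322, θ₁=-0.356, ω₁=0.615, θ₂=0.563, ω₂=4.799
apply F[11]=-10.000 → step 12: x=-0.285, v=-2.594, θ₁=-0.341, ω₁=0.899, θ₂=0.663, ω₂=5.190
apply F[12]=-10.000 → step 13: x=-0.340, v=-2.876, θ₁=-0.320, ω₁=1.245, θ₂=0.771, ω₂=5.556
apply F[13]=-10.000 → step 14: x=-0.400, v=-3.169, θ₁=-0.291, ω₁=1.659, θ₂=0.885, ω₂=5.888
apply F[14]=-10.000 → step 15: x=-0.467, v=-3.474, θ₁=-0.253, ω₁=2.142, θ₂=1.006, ω₂=6.170
apply F[15]=-10.000 → step 16: x=-0.539, v=-3.792, θ₁=-0.205, ω₁=2.695, θ₂=1.132, ω₂=6.379
apply F[16]=-10.000 → step 17: x=-0.618, v=-4.124, θ₁=-0.145, ω₁=3.310, θ₂=1.260, ω₂=6.478
apply F[17]=-10.000 → step 18: x=-0.704, v=-4.465, θ₁=-0.072, ω₁=3.969, θ₂=1.390, ω₂=6.415
apply F[18]=-10.000 → step 19: x=-0.797, v=-4.807, θ₁=0.014, ω₁=4.642, θ₂=1.516, ω₂=6.136
apply F[19]=-10.000 → step 20: x=-0.896, v=-5.131, θ₁=0.114, ω₁=5.283, θ₂=1.633, ω₂=5.591
apply F[20]=-10.000 → step 21: x=-1.002, v=-5.411, θ₁=0.225, ω₁=5.846, θ₂=1.737, ω₂=4.765
apply F[21]=-10.000 → step 22: x=-1.112, v=-5.624, θ₁=0.347, ω₁=6.301, θ₂=1.822, ω₂=3.690
apply F[22]=-10.000 → step 23: x=-1.226, v=-5.752, θ₁=0.476, ω₁=6.651, θ₂=1.884, ω₂=2.436
apply F[23]=-10.000 → step 24: x=-1.342, v=-5.792, θ₁=0.612, ω₁=6.930, θ₂=1.919, ω₂=1.074
apply F[24]=-10.000 → step 25: x=-1.457, v=-5.739, θ₁=0.753, ω₁=7.188, θ₂=1.926, ω₂=-0.341
apply F[25]=-10.000 → step 26: x=-1.571, v=-5.581, θ₁=0.900, ω₁=7.471, θ₂=1.905, ω₂=-1.783
apply F[26]=-10.000 → step 27: x=-1.680, v=-5.287, θ₁=1.053, ω₁=7.814, θ₂=1.855, ω₂=-3.228
apply F[27]=-10.000 → step 28: x=-1.781, v=-4.805, θ₁=1.213, ω₁=8.220, θ₂=1.776, ω₂=-4.603
apply F[28]=+10.000 → step 29: x=-1.868, v=-3.858, θ₁=1.379, ω₁=8.411, θ₂=1.678, ω₂=-5.234
apply F[29]=+10.000 → step 30: x=-1.935, v=-2.788, θ₁=1.550, ω₁=8.632, θ₂=1.569, ω₂=-5.511
apply F[30]=+10.000 → step 31: x=-1.979, v=-1.647, θ₁=1.724, ω₁=8.842, θ₂=1.461, ω₂=-5.273
apply F[31]=+10.000 → step 32: x=-2.000, v=-0.509, θ₁=1.903, ω₁=9.069, θ₂=1.362, ω₂=-4.495
apply F[32]=+10.000 → step 33: x=-2.000, v=0.599, θ₁=2.088, ω₁=9.399, θ₂=1.284, ω₂=-3.226
apply F[33]=+10.000 → step 34: x=-1.977, v=1.697, θ₁=2.281, ω₁=9.917, θ₂=1.237, ω₂=-1.432
apply F[34]=+10.000 → step 35: x=-1.931, v=2.819, θ₁=2.486, ω₁=10.664, θ₂=1.232, ω₂=1.088
apply F[35]=+10.000 → step 36: x=-1.864, v=3.945, θ₁=2.708, ω₁=11.561, θ₂=1.287, ω₂=4.689
apply F[36]=-10.000 → step 37: x=-1.781, v=4.257, θ₁=2.940, ω₁=11.434, θ₂=1.431, ω₂=9.719
apply F[37]=-10.000 → step 38: x=-1.697, v=4.105, θ₁=3.158, ω₁=10.128, θ₂=1.675, ω₂=14.525
apply F[38]=-10.000 → step 39: x=-1.619, v=3.604, θ₁=3.336, ω₁=7.470, θ₂=2.004, ω₂=18.213
apply F[39]=-10.000 → step 40: x=-1.554, v=2.917, θ₁=3.449, ω₁=3.749, θ₂=2.398, ω₂=21.262
|θ₂| = 1.132 > 1.031 first at step 16.

Answer: 16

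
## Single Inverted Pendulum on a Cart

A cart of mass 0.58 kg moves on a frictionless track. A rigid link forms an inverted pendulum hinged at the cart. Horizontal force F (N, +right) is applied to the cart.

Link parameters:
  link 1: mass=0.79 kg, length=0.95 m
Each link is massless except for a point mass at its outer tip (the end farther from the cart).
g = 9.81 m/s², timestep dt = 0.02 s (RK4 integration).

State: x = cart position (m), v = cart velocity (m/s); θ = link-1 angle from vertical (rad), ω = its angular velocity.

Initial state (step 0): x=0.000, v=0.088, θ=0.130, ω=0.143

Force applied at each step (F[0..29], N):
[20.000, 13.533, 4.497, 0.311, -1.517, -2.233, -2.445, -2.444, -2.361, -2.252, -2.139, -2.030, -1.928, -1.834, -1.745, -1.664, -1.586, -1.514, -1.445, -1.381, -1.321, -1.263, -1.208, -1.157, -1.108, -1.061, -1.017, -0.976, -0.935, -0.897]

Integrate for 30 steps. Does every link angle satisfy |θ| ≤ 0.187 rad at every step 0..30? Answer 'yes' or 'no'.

apply F[0]=+20.000 → step 1: x=0.008, v=0.729, θ=0.126, ω=-0.500
apply F[1]=+13.533 → step 2: x=0.027, v=1.157, θ=0.112, ω=-0.922
apply F[2]=+4.497 → step 3: x=0.051, v=1.286, θ=0.093, ω=-1.036
apply F[3]=+0.311 → step 4: x=0.077, v=1.277, θ=0.072, ω=-1.009
apply F[4]=-1.517 → step 5: x=0.102, v=1.210, θ=0.053, ω=-0.926
apply F[5]=-2.233 → step 6: x=0.125, v=1.122, θ=0.035, ω=-0.825
apply F[6]=-2.445 → step 7: x=0.147, v=1.031, θ=0.020, ω=-0.723
apply F[7]=-2.444 → step 8: x=0.167, v=0.944, θ=0.006, ω=-0.628
apply F[8]=-2.361 → step 9: x=0.185, v=0.862, θ=-0.005, ω=-0.543
apply F[9]=-2.252 → step 10: x=0.201, v=0.787, θ=-0.015, ω=-0.466
apply F[10]=-2.139 → step 11: x=0.216, v=0.719, θ=-0.024, ω=-0.398
apply F[11]=-2.030 → step 12: x=0.230, v=0.656, θ=-0.031, ω=-0.338
apply F[12]=-1.928 → step 13: x=0.242, v=0.599, θ=-0.038, ω=-0.285
apply F[13]=-1.834 → step 14: x=0.254, v=0.546, θ=-0.043, ω=-0.238
apply F[14]=-1.745 → step 15: x=0.264, v=0.498, θ=-0.047, ω=-0.196
apply F[15]=-1.664 → step 16: x=0.274, v=0.454, θ=-0.051, ω=-0.160
apply F[16]=-1.586 → step 17: x=0.282, v=0.413, θ=-0.054, ω=-0.128
apply F[17]=-1.514 → step 18: x=0.290, v=0.376, θ=-0.056, ω=-0.100
apply F[18]=-1.445 → step 19: x=0.298, v=0.341, θ=-0.058, ω=-0.075
apply F[19]=-1.381 → step 20: x=0.304, v=0.309, θ=-0.059, ω=-0.054
apply F[20]=-1.321 → step 21: x=0.310, v=0.280, θ=-0.060, ω=-0.035
apply F[21]=-1.263 → step 22: x=0.315, v=0.252, θ=-0.060, ω=-0.018
apply F[22]=-1.208 → step 23: x=0.320, v=0.227, θ=-0.060, ω=-0.004
apply F[23]=-1.157 → step 24: x=0.324, v=0.203, θ=-0.060, ω=0.008
apply F[24]=-1.108 → step 25: x=0.328, v=0.181, θ=-0.060, ω=0.019
apply F[25]=-1.061 → step 26: x=0.332, v=0.161, θ=-0.060, ω=0.028
apply F[26]=-1.017 → step 27: x=0.335, v=0.142, θ=-0.059, ω=0.036
apply F[27]=-0.976 → step 28: x=0.337, v=0.124, θ=-0.058, ω=0.043
apply F[28]=-0.935 → step 29: x=0.340, v=0.107, θ=-0.057, ω=0.048
apply F[29]=-0.897 → step 30: x=0.342, v=0.091, θ=-0.056, ω=0.053
Max |angle| over trajectory = 0.130 rad; bound = 0.187 → within bound.

Answer: yes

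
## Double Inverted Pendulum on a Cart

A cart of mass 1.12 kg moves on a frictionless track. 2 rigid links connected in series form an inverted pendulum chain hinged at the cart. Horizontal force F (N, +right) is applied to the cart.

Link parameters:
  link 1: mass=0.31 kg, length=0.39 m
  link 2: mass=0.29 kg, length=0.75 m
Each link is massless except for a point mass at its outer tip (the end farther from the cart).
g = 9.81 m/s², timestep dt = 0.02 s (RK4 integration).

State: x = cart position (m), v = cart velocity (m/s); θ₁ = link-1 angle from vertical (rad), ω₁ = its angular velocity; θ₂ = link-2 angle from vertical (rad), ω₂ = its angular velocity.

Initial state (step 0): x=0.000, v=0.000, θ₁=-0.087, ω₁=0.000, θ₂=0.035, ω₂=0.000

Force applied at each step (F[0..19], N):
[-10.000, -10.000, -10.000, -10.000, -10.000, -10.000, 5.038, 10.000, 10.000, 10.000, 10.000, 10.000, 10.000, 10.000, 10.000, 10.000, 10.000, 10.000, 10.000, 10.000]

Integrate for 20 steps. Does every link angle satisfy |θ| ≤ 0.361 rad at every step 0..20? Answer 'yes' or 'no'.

apply F[0]=-10.000 → step 1: x=-0.002, v=-0.169, θ₁=-0.084, ω₁=0.329, θ₂=0.036, ω₂=0.065
apply F[1]=-10.000 → step 2: x=-0.007, v=-0.339, θ₁=-0.074, ω₁=0.667, θ₂=0.038, ω₂=0.125
apply F[2]=-10.000 → step 3: x=-0.015, v=-0.510, θ₁=-0.057, ω₁=1.023, θ₂=0.041, ω₂=0.179
apply F[3]=-10.000 → step 4: x=-0.027, v=-0.684, θ₁=-0.033, ω₁=1.406, θ₂=0.045, ω₂=0.223
apply F[4]=-10.000 → step 5: x=-0.043, v=-0.861, θ₁=-0.000, ω₁=1.823, θ₂=0.049, ω₂=0.252
apply F[5]=-10.000 → step 6: x=-0.062, v=-1.041, θ₁=0.041, ω₁=2.282, θ₂=0.055, ω₂=0.266
apply F[6]=+5.038 → step 7: x=-0.082, v=-0.957, θ₁=0.084, ω₁=2.100, θ₂=0.060, ω₂=0.263
apply F[7]=+10.000 → step 8: x=-0.099, v=-0.789, θ₁=0.123, ω₁=1.741, θ₂=0.065, ω₂=0.244
apply F[8]=+10.000 → step 9: x=-0.113, v=-0.625, θ₁=0.154, ω₁=1.428, θ₂=0.070, ω₂=0.207
apply F[9]=+10.000 → step 10: x=-0.124, v=-0.464, θ₁=0.180, ω₁=1.154, θ₂=0.073, ω₂=0.157
apply F[10]=+10.000 → step 11: x=-0.132, v=-0.307, θ₁=0.201, ω₁=0.912, θ₂=0.076, ω₂=0.093
apply F[11]=+10.000 → step 12: x=-0.136, v=-0.153, θ₁=0.217, ω₁=0.696, θ₂=0.077, ω₂=0.020
apply F[12]=+10.000 → step 13: x=-0.138, v=0.000, θ₁=0.229, ω₁=0.501, θ₂=0.077, ω₂=-0.062
apply F[13]=+10.000 → step 14: x=-0.136, v=0.151, θ₁=0.237, ω₁=0.321, θ₂=0.074, ω₂=-0.151
apply F[14]=+10.000 → step 15: x=-0.132, v=0.302, θ₁=0.242, ω₁=0.151, θ₂=0.070, ω₂=-0.245
apply F[15]=+10.000 → step 16: x=-0.124, v=0.452, θ₁=0.243, ω₁=-0.012, θ₂=0.065, ω₂=-0.344
apply F[16]=+10.000 → step 17: x=-0.114, v=0.603, θ₁=0.241, ω₁=-0.174, θ₂=0.057, ω₂=-0.445
apply F[17]=+10.000 → step 18: x=-0.100, v=0.754, θ₁=0.236, ω₁=-0.337, θ₂=0.047, ω₂=-0.549
apply F[18]=+10.000 → step 19: x=-0.084, v=0.906, θ₁=0.227, ω₁=-0.506, θ₂=0.035, ω₂=-0.655
apply F[19]=+10.000 → step 20: x=-0.064, v=1.060, θ₁=0.216, ω₁=-0.686, θ₂=0.021, ω₂=-0.760
Max |angle| over trajectory = 0.243 rad; bound = 0.361 → within bound.

Answer: yes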